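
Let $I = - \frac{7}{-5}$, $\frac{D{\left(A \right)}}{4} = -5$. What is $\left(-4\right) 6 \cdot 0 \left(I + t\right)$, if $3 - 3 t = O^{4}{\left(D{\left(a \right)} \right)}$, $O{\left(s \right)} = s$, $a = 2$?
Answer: $0$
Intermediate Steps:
$D{\left(A \right)} = -20$ ($D{\left(A \right)} = 4 \left(-5\right) = -20$)
$t = - \frac{159997}{3}$ ($t = 1 - \frac{\left(-20\right)^{4}}{3} = 1 - \frac{160000}{3} = - \frac{159997}{3} \approx -53332.0$)
$I = \frac{7}{5}$ ($I = \left(-7\right) \left(- \frac{1}{5}\right) = \frac{7}{5} \approx 1.4$)
$\left(-4\right) 6 \cdot 0 \left(I + t\right) = \left(-4\right) 6 \cdot 0 \left(\frac{7}{5} - \frac{159997}{3}\right) = \left(-24\right) 0 \left(- \frac{799964}{15}\right) = 0 \left(- \frac{799964}{15}\right) = 0$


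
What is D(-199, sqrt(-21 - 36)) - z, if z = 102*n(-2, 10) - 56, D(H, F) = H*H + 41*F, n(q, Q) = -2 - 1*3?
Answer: 40167 + 41*I*sqrt(57) ≈ 40167.0 + 309.54*I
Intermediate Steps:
n(q, Q) = -5 (n(q, Q) = -2 - 3 = -5)
D(H, F) = H**2 + 41*F
z = -566 (z = 102*(-5) - 56 = -510 - 56 = -566)
D(-199, sqrt(-21 - 36)) - z = ((-199)**2 + 41*sqrt(-21 - 36)) - 1*(-566) = (39601 + 41*sqrt(-57)) + 566 = (39601 + 41*(I*sqrt(57))) + 566 = (39601 + 41*I*sqrt(57)) + 566 = 40167 + 41*I*sqrt(57)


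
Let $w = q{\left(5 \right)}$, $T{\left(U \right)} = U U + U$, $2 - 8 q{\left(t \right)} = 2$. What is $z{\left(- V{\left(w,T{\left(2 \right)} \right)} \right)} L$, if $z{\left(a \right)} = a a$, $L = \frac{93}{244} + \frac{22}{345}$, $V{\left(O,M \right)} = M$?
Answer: $\frac{112359}{7015} \approx 16.017$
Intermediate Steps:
$q{\left(t \right)} = 0$ ($q{\left(t \right)} = \frac{1}{4} - \frac{1}{4} = 0$)
$T{\left(U \right)} = U + U^{2}$ ($T{\left(U \right)} = U^{2} + U = U + U^{2}$)
$w = 0$
$L = \frac{37453}{84180}$ ($L = 93 \cdot \frac{1}{244} + 22 \cdot \frac{1}{345} = \frac{93}{244} + \frac{22}{345} = \frac{37453}{84180} \approx 0.44492$)
$z{\left(a \right)} = a^{2}$
$z{\left(- V{\left(w,T{\left(2 \right)} \right)} \right)} L = \left(- 2 \left(1 + 2\right)\right)^{2} \cdot \frac{37453}{84180} = \left(- 2 \cdot 3\right)^{2} \cdot \frac{37453}{84180} = \left(\left(-1\right) 6\right)^{2} \cdot \frac{37453}{84180} = \left(-6\right)^{2} \cdot \frac{37453}{84180} = 36 \cdot \frac{37453}{84180} = \frac{112359}{7015}$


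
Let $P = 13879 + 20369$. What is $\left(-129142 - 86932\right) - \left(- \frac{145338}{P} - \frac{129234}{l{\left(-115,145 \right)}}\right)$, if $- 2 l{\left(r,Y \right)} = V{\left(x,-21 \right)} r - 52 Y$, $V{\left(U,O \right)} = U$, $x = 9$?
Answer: $- \frac{1510613794833}{6992300} \approx -2.1604 \cdot 10^{5}$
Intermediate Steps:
$P = 34248$
$l{\left(r,Y \right)} = 26 Y - \frac{9 r}{2}$ ($l{\left(r,Y \right)} = - \frac{9 r - 52 Y}{2} = - \frac{- 52 Y + 9 r}{2} = 26 Y - \frac{9 r}{2}$)
$\left(-129142 - 86932\right) - \left(- \frac{145338}{P} - \frac{129234}{l{\left(-115,145 \right)}}\right) = \left(-129142 - 86932\right) - \left(- \frac{145338}{34248} - \frac{129234}{26 \cdot 145 - - \frac{1035}{2}}\right) = -216074 - \left(\left(-145338\right) \frac{1}{34248} - \frac{129234}{3770 + \frac{1035}{2}}\right) = -216074 - \left(- \frac{24223}{5708} - \frac{129234}{\frac{8575}{2}}\right) = -216074 - \left(- \frac{24223}{5708} - \frac{36924}{1225}\right) = -216074 - - \frac{240435367}{6992300} = -216074 + \frac{240435367}{6992300} = - \frac{1510613794833}{6992300}$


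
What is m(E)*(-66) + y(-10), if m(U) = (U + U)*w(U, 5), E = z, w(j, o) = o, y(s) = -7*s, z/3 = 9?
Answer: -17750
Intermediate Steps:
z = 27 (z = 3*9 = 27)
E = 27
m(U) = 10*U (m(U) = (U + U)*5 = (2*U)*5 = 10*U)
m(E)*(-66) + y(-10) = (10*27)*(-66) - 7*(-10) = 270*(-66) + 70 = -17820 + 70 = -17750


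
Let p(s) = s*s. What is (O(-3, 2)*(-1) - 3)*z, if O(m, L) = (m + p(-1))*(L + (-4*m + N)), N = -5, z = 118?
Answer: 1770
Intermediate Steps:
p(s) = s²
O(m, L) = (1 + m)*(-5 + L - 4*m) (O(m, L) = (m + (-1)²)*(L + (-4*m - 5)) = (m + 1)*(L + (-5 - 4*m)) = (1 + m)*(-5 + L - 4*m))
(O(-3, 2)*(-1) - 3)*z = ((-5 + 2 - 9*(-3) - 4*(-3)² + 2*(-3))*(-1) - 3)*118 = ((-5 + 2 + 27 - 4*9 - 6)*(-1) - 3)*118 = ((-5 + 2 + 27 - 36 - 6)*(-1) - 3)*118 = (-18*(-1) - 3)*118 = (18 - 3)*118 = 15*118 = 1770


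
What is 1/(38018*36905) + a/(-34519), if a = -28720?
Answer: 40295719243319/48432031036510 ≈ 0.83201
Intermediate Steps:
1/(38018*36905) + a/(-34519) = 1/(38018*36905) - 28720/(-34519) = (1/38018)*(1/36905) - 28720*(-1/34519) = 1/1403054290 + 28720/34519 = 40295719243319/48432031036510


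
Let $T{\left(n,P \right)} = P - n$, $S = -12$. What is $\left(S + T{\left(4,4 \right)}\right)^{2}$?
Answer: $144$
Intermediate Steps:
$\left(S + T{\left(4,4 \right)}\right)^{2} = \left(-12 + \left(4 - 4\right)\right)^{2} = \left(-12 + 0\right)^{2} = \left(-12\right)^{2} = 144$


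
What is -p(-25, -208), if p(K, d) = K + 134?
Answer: -109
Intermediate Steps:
p(K, d) = 134 + K
-p(-25, -208) = -(134 - 25) = -1*109 = -109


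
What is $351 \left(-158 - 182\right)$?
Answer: $-119340$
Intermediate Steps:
$351 \left(-158 - 182\right) = 351 \left(-340\right) = -119340$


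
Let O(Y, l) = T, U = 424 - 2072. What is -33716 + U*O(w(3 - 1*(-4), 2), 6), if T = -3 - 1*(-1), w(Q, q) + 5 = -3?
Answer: -30420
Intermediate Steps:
w(Q, q) = -8 (w(Q, q) = -5 - 3 = -8)
U = -1648
T = -2 (T = -3 + 1 = -2)
O(Y, l) = -2
-33716 + U*O(w(3 - 1*(-4), 2), 6) = -33716 - 1648*(-2) = -33716 + 3296 = -30420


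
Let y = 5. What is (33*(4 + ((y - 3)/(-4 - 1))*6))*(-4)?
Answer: -1056/5 ≈ -211.20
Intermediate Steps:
(33*(4 + ((y - 3)/(-4 - 1))*6))*(-4) = (33*(4 + ((5 - 3)/(-4 - 1))*6))*(-4) = (33*(4 + (2/(-5))*6))*(-4) = (33*(4 + (2*(-⅕))*6))*(-4) = (33*(4 - ⅖*6))*(-4) = (33*(4 - 12/5))*(-4) = (33*(8/5))*(-4) = (264/5)*(-4) = -1056/5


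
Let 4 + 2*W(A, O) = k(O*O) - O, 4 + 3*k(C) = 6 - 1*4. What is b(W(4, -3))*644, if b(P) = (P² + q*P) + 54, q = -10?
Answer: 365309/9 ≈ 40590.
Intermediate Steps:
k(C) = -⅔ (k(C) = -4/3 + (6 - 1*4)/3 = -4/3 + (6 - 4)/3 = -4/3 + (⅓)*2 = -4/3 + ⅔ = -⅔)
W(A, O) = -7/3 - O/2 (W(A, O) = -2 + (-⅔ - O)/2 = -2 + (-⅓ - O/2) = -7/3 - O/2)
b(P) = 54 + P² - 10*P (b(P) = (P² - 10*P) + 54 = 54 + P² - 10*P)
b(W(4, -3))*644 = (54 + (-7/3 - ½*(-3))² - 10*(-7/3 - ½*(-3)))*644 = (54 + (-7/3 + 3/2)² - 10*(-7/3 + 3/2))*644 = (54 + (-⅚)² - 10*(-⅚))*644 = (54 + 25/36 + 25/3)*644 = (2269/36)*644 = 365309/9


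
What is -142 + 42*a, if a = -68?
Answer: -2998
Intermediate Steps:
-142 + 42*a = -142 + 42*(-68) = -142 - 2856 = -2998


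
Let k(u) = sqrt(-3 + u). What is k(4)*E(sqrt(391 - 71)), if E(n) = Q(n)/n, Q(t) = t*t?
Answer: 8*sqrt(5) ≈ 17.889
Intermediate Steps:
Q(t) = t**2
E(n) = n (E(n) = n**2/n = n)
k(4)*E(sqrt(391 - 71)) = sqrt(-3 + 4)*sqrt(391 - 71) = sqrt(1)*sqrt(320) = 1*(8*sqrt(5)) = 8*sqrt(5)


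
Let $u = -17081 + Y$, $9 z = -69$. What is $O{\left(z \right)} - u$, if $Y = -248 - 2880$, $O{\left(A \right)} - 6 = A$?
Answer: $\frac{60622}{3} \approx 20207.0$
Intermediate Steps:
$z = - \frac{23}{3}$ ($z = \frac{1}{9} \left(-69\right) = - \frac{23}{3} \approx -7.6667$)
$O{\left(A \right)} = 6 + A$
$Y = -3128$ ($Y = -248 - 2880 = -3128$)
$u = -20209$ ($u = -17081 - 3128 = -20209$)
$O{\left(z \right)} - u = \left(6 - \frac{23}{3}\right) - -20209 = - \frac{5}{3} + 20209 = \frac{60622}{3}$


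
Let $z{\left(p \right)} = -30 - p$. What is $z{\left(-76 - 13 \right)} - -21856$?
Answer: $21915$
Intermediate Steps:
$z{\left(-76 - 13 \right)} - -21856 = \left(-30 - \left(-76 - 13\right)\right) - -21856 = \left(-30 - -89\right) + 21856 = \left(-30 + 89\right) + 21856 = 59 + 21856 = 21915$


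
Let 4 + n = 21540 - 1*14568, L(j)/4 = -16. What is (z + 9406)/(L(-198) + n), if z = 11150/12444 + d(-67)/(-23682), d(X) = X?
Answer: 14438551438/10596877971 ≈ 1.3625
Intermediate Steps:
L(j) = -64 (L(j) = 4*(-16) = -64)
n = 6968 (n = -4 + (21540 - 1*14568) = -4 + (21540 - 14568) = -4 + 6972 = 6968)
z = 11037002/12279117 (z = 11150/12444 - 67/(-23682) = 11150*(1/12444) - 67*(-1/23682) = 5575/6222 + 67/23682 = 11037002/12279117 ≈ 0.89884)
(z + 9406)/(L(-198) + n) = (11037002/12279117 + 9406)/(-64 + 6968) = (115508411504/12279117)/6904 = (115508411504/12279117)*(1/6904) = 14438551438/10596877971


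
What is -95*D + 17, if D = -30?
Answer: 2867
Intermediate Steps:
-95*D + 17 = -95*(-30) + 17 = 2850 + 17 = 2867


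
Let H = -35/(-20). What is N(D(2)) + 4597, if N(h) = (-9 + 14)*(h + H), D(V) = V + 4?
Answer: 18543/4 ≈ 4635.8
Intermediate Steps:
H = 7/4 (H = -35*(-1/20) = 7/4 ≈ 1.7500)
D(V) = 4 + V
N(h) = 35/4 + 5*h (N(h) = (-9 + 14)*(h + 7/4) = 5*(7/4 + h) = 35/4 + 5*h)
N(D(2)) + 4597 = (35/4 + 5*(4 + 2)) + 4597 = (35/4 + 5*6) + 4597 = (35/4 + 30) + 4597 = 155/4 + 4597 = 18543/4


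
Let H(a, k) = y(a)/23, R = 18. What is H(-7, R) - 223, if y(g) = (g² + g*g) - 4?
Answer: -5035/23 ≈ -218.91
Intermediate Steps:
y(g) = -4 + 2*g² (y(g) = (g² + g²) - 4 = 2*g² - 4 = -4 + 2*g²)
H(a, k) = -4/23 + 2*a²/23 (H(a, k) = (-4 + 2*a²)/23 = (-4 + 2*a²)*(1/23) = -4/23 + 2*a²/23)
H(-7, R) - 223 = (-4/23 + (2/23)*(-7)²) - 223 = (-4/23 + (2/23)*49) - 223 = (-4/23 + 98/23) - 223 = 94/23 - 223 = -5035/23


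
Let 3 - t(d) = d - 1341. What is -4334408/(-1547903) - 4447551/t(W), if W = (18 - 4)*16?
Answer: -982788999799/247664480 ≈ -3968.2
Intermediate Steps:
W = 224 (W = 14*16 = 224)
t(d) = 1344 - d (t(d) = 3 - (d - 1341) = 3 - (-1341 + d) = 3 + (1341 - d) = 1344 - d)
-4334408/(-1547903) - 4447551/t(W) = -4334408/(-1547903) - 4447551/(1344 - 1*224) = -4334408*(-1/1547903) - 4447551/(1344 - 224) = 4334408/1547903 - 4447551/1120 = -982788999799/247664480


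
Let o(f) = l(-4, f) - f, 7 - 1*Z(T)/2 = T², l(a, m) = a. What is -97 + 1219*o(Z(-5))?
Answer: 38911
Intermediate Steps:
Z(T) = 14 - 2*T²
o(f) = -4 - f
-97 + 1219*o(Z(-5)) = -97 + 1219*(-4 - (14 - 2*(-5)²)) = -97 + 1219*(-4 - (14 - 2*25)) = -97 + 1219*(-4 - (14 - 50)) = -97 + 1219*(-4 - 1*(-36)) = -97 + 1219*(-4 + 36) = -97 + 1219*32 = -97 + 39008 = 38911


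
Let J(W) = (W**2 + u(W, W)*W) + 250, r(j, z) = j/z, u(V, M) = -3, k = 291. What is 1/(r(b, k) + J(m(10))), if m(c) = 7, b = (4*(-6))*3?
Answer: 97/26942 ≈ 0.0036003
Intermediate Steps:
b = -72 (b = -24*3 = -72)
J(W) = 250 + W**2 - 3*W (J(W) = (W**2 - 3*W) + 250 = 250 + W**2 - 3*W)
1/(r(b, k) + J(m(10))) = 1/(-72/291 + (250 + 7**2 - 3*7)) = 1/(-72*1/291 + (250 + 49 - 21)) = 1/(-24/97 + 278) = 1/(26942/97) = 97/26942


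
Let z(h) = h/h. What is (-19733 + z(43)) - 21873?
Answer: -41605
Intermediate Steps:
z(h) = 1
(-19733 + z(43)) - 21873 = (-19733 + 1) - 21873 = -19732 - 21873 = -41605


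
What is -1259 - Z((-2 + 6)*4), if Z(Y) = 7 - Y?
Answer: -1250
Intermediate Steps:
-1259 - Z((-2 + 6)*4) = -1259 - (7 - (-2 + 6)*4) = -1259 - (7 - 4*4) = -1259 - (7 - 1*16) = -1259 - (7 - 16) = -1259 - 1*(-9) = -1259 + 9 = -1250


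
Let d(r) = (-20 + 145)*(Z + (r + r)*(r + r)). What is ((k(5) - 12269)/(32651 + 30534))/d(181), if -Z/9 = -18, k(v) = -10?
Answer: -12279/1036281388750 ≈ -1.1849e-8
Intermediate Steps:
Z = 162 (Z = -9*(-18) = 162)
d(r) = 20250 + 500*r² (d(r) = (-20 + 145)*(162 + (r + r)*(r + r)) = 125*(162 + (2*r)*(2*r)) = 125*(162 + 4*r²) = 20250 + 500*r²)
((k(5) - 12269)/(32651 + 30534))/d(181) = ((-10 - 12269)/(32651 + 30534))/(20250 + 500*181²) = (-12279/63185)/(20250 + 500*32761) = (-12279*1/63185)/(20250 + 16380500) = -12279/63185/16400750 = -12279/63185*1/16400750 = -12279/1036281388750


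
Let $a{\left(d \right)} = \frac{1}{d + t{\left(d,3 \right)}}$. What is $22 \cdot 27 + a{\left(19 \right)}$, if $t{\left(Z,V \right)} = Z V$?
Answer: $\frac{45145}{76} \approx 594.01$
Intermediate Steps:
$t{\left(Z,V \right)} = V Z$
$a{\left(d \right)} = \frac{1}{4 d}$ ($a{\left(d \right)} = \frac{1}{d + 3 d} = \frac{1}{4 d}$)
$22 \cdot 27 + a{\left(19 \right)} = 22 \cdot 27 + \frac{1}{4 \cdot 19} = 594 + \frac{1}{4} \cdot \frac{1}{19} = 594 + \frac{1}{76} = \frac{45145}{76}$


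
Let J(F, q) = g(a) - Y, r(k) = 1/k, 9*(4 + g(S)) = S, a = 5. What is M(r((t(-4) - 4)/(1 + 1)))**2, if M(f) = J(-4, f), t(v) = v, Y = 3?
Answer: 3364/81 ≈ 41.531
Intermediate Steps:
g(S) = -4 + S/9
J(F, q) = -58/9 (J(F, q) = (-4 + (1/9)*5) - 1*3 = (-4 + 5/9) - 3 = -31/9 - 3 = -58/9)
M(f) = -58/9
M(r((t(-4) - 4)/(1 + 1)))**2 = (-58/9)**2 = 3364/81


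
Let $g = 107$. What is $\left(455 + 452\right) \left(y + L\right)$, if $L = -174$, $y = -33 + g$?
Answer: $-90700$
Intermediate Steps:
$y = 74$ ($y = -33 + 107 = 74$)
$\left(455 + 452\right) \left(y + L\right) = \left(455 + 452\right) \left(74 - 174\right) = 907 \left(-100\right) = -90700$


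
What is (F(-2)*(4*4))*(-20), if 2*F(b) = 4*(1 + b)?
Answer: 640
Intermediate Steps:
F(b) = 2 + 2*b (F(b) = (4*(1 + b))/2 = (4 + 4*b)/2 = 2 + 2*b)
(F(-2)*(4*4))*(-20) = ((2 + 2*(-2))*(4*4))*(-20) = ((2 - 4)*16)*(-20) = -2*16*(-20) = -32*(-20) = 640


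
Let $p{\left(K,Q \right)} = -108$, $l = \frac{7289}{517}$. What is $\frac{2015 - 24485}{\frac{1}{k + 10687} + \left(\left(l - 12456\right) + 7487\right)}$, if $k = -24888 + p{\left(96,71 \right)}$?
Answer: $\frac{166227509910}{36655136873} \approx 4.5349$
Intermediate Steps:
$l = \frac{7289}{517}$ ($l = 7289 \cdot \frac{1}{517} = \frac{7289}{517} \approx 14.099$)
$k = -24996$ ($k = -24888 - 108 = -24996$)
$\frac{2015 - 24485}{\frac{1}{k + 10687} + \left(\left(l - 12456\right) + 7487\right)} = \frac{2015 - 24485}{\frac{1}{-24996 + 10687} + \left(\left(\frac{7289}{517} - 12456\right) + 7487\right)} = - \frac{22470}{\frac{1}{-14309} + \left(- \frac{6432463}{517} + 7487\right)} = - \frac{22470}{- \frac{1}{14309} - \frac{2561684}{517}} = - \frac{22470}{- \frac{36655136873}{7397753}} = \left(-22470\right) \left(- \frac{7397753}{36655136873}\right) = \frac{166227509910}{36655136873}$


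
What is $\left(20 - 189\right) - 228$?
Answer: $-397$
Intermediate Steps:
$\left(20 - 189\right) - 228 = -169 - 228 = -397$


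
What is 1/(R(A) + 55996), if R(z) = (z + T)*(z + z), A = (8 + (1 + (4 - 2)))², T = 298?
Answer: 1/157394 ≈ 6.3535e-6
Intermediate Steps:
A = 121 (A = (8 + (1 + 2))² = (8 + 3)² = 11² = 121)
R(z) = 2*z*(298 + z) (R(z) = (z + 298)*(z + z) = (298 + z)*(2*z) = 2*z*(298 + z))
1/(R(A) + 55996) = 1/(2*121*(298 + 121) + 55996) = 1/(2*121*419 + 55996) = 1/(101398 + 55996) = 1/157394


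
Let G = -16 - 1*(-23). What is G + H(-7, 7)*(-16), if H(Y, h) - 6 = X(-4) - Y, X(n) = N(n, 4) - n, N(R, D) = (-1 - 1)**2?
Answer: -329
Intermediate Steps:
N(R, D) = 4 (N(R, D) = (-2)**2 = 4)
G = 7 (G = -16 + 23 = 7)
X(n) = 4 - n
H(Y, h) = 14 - Y (H(Y, h) = 6 + ((4 - 1*(-4)) - Y) = 6 + ((4 + 4) - Y) = 6 + (8 - Y) = 14 - Y)
G + H(-7, 7)*(-16) = 7 + (14 - 1*(-7))*(-16) = 7 + (14 + 7)*(-16) = 7 + 21*(-16) = 7 - 336 = -329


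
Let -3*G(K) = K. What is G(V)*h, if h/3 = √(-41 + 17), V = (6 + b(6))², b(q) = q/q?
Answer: -98*I*√6 ≈ -240.05*I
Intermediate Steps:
b(q) = 1
V = 49 (V = (6 + 1)² = 7² = 49)
G(K) = -K/3
h = 6*I*√6 (h = 3*√(-41 + 17) = 3*√(-24) = 3*(2*I*√6) = 6*I*√6 ≈ 14.697*I)
G(V)*h = (-⅓*49)*(6*I*√6) = -98*I*√6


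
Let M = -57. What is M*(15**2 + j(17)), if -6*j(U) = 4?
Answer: -12787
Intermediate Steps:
j(U) = -2/3 (j(U) = -1/6*4 = -2/3)
M*(15**2 + j(17)) = -57*(15**2 - 2/3) = -57*(225 - 2/3) = -57*673/3 = -12787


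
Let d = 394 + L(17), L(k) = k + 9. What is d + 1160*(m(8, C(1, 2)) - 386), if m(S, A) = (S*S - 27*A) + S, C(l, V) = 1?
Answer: -395140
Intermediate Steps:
m(S, A) = S + S² - 27*A (m(S, A) = (S² - 27*A) + S = S + S² - 27*A)
L(k) = 9 + k
d = 420 (d = 394 + (9 + 17) = 394 + 26 = 420)
d + 1160*(m(8, C(1, 2)) - 386) = 420 + 1160*((8 + 8² - 27*1) - 386) = 420 + 1160*((8 + 64 - 27) - 386) = 420 + 1160*(45 - 386) = 420 + 1160*(-341) = 420 - 395560 = -395140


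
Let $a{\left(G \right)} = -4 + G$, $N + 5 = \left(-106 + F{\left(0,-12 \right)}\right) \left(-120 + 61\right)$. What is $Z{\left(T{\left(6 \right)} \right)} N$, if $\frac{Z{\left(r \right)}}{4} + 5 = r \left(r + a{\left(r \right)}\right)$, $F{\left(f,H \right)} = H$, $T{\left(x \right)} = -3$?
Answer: $695700$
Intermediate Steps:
$N = 6957$ ($N = -5 + \left(-106 - 12\right) \left(-120 + 61\right) = -5 - -6962 = -5 + 6962 = 6957$)
$Z{\left(r \right)} = -20 + 4 r \left(-4 + 2 r\right)$ ($Z{\left(r \right)} = -20 + 4 r \left(r + \left(-4 + r\right)\right) = -20 + 4 r \left(-4 + 2 r\right)$)
$Z{\left(T{\left(6 \right)} \right)} N = \left(-20 - -48 + 8 \left(-3\right)^{2}\right) 6957 = \left(-20 + 48 + 8 \cdot 9\right) 6957 = \left(-20 + 48 + 72\right) 6957 = 100 \cdot 6957 = 695700$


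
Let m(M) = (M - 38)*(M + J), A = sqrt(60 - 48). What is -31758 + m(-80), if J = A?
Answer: -22318 - 236*sqrt(3) ≈ -22727.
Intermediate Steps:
A = 2*sqrt(3) (A = sqrt(12) = 2*sqrt(3) ≈ 3.4641)
J = 2*sqrt(3) ≈ 3.4641
m(M) = (-38 + M)*(M + 2*sqrt(3)) (m(M) = (M - 38)*(M + 2*sqrt(3)) = (-38 + M)*(M + 2*sqrt(3)))
-31758 + m(-80) = -31758 + ((-80)**2 - 76*sqrt(3) - 38*(-80) + 2*(-80)*sqrt(3)) = -31758 + (6400 - 76*sqrt(3) + 3040 - 160*sqrt(3)) = -31758 + (9440 - 236*sqrt(3)) = -22318 - 236*sqrt(3)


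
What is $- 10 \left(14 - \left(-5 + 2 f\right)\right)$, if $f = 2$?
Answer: $-150$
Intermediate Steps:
$- 10 \left(14 - \left(-5 + 2 f\right)\right) = - 10 \left(14 + \left(\left(-2\right) 2 + 5\right)\right) = - 10 \left(14 + \left(-4 + 5\right)\right) = - 10 \left(14 + 1\right) = \left(-10\right) 15 = -150$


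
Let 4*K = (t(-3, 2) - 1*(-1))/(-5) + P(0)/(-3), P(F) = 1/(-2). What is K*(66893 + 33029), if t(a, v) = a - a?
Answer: -49961/60 ≈ -832.68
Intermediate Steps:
t(a, v) = 0
P(F) = -1/2
K = -1/120 (K = ((0 - 1*(-1))/(-5) - 1/2/(-3))/4 = ((0 + 1)*(-1/5) - 1/2*(-1/3))/4 = (1*(-1/5) + 1/6)/4 = (-1/5 + 1/6)/4 = (1/4)*(-1/30) = -1/120 ≈ -0.0083333)
K*(66893 + 33029) = -(66893 + 33029)/120 = -1/120*99922 = -49961/60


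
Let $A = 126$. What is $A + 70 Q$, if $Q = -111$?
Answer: $-7644$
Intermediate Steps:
$A + 70 Q = 126 + 70 \left(-111\right) = 126 - 7770 = -7644$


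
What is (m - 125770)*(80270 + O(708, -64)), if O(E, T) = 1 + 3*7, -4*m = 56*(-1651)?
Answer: -8242455552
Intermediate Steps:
m = 23114 (m = -14*(-1651) = -1/4*(-92456) = 23114)
O(E, T) = 22 (O(E, T) = 1 + 21 = 22)
(m - 125770)*(80270 + O(708, -64)) = (23114 - 125770)*(80270 + 22) = -102656*80292 = -8242455552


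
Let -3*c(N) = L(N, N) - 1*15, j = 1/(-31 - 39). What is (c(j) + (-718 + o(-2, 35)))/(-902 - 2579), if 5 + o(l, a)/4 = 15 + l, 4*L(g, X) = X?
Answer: 572039/2924040 ≈ 0.19563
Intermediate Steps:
L(g, X) = X/4
j = -1/70 (j = 1/(-70) = -1/70 ≈ -0.014286)
o(l, a) = 40 + 4*l (o(l, a) = -20 + 4*(15 + l) = -20 + (60 + 4*l) = 40 + 4*l)
c(N) = 5 - N/12 (c(N) = -(N/4 - 1*15)/3 = -(N/4 - 15)/3 = -(-15 + N/4)/3 = 5 - N/12)
(c(j) + (-718 + o(-2, 35)))/(-902 - 2579) = ((5 - 1/12*(-1/70)) + (-718 + (40 + 4*(-2))))/(-902 - 2579) = ((5 + 1/840) + (-718 + (40 - 8)))/(-3481) = (4201/840 + (-718 + 32))*(-1/3481) = (4201/840 - 686)*(-1/3481) = -572039/840*(-1/3481) = 572039/2924040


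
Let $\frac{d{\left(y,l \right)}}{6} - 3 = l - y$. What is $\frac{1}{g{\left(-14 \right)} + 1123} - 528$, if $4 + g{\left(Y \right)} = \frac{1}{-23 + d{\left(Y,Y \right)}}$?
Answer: $- \frac{2953627}{5594} \approx -528.0$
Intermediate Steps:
$d{\left(y,l \right)} = 18 - 6 y + 6 l$ ($d{\left(y,l \right)} = 18 + 6 \left(l - y\right) = 18 + \left(- 6 y + 6 l\right) = 18 - 6 y + 6 l$)
$g{\left(Y \right)} = - \frac{21}{5}$ ($g{\left(Y \right)} = -4 + \frac{1}{-23 + \left(18 - 6 Y + 6 Y\right)} = -4 + \frac{1}{-23 + 18} = -4 + \frac{1}{-5} = -4 - \frac{1}{5} = - \frac{21}{5}$)
$\frac{1}{g{\left(-14 \right)} + 1123} - 528 = \frac{1}{- \frac{21}{5} + 1123} - 528 = \frac{1}{\frac{5594}{5}} - 528 = \frac{5}{5594} - 528 = - \frac{2953627}{5594}$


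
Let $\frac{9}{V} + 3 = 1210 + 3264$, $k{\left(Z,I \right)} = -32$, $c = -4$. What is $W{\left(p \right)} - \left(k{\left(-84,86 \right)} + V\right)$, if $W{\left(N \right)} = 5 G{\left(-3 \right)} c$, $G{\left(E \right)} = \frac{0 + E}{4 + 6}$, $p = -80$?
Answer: $\frac{169889}{4471} \approx 37.998$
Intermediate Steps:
$G{\left(E \right)} = \frac{E}{10}$
$W{\left(N \right)} = 6$ ($W{\left(N \right)} = 5 \cdot \frac{1}{10} \left(-3\right) \left(-4\right) = 5 \left(- \frac{3}{10}\right) \left(-4\right) = \left(- \frac{3}{2}\right) \left(-4\right) = 6$)
$V = \frac{9}{4471}$ ($V = \frac{9}{-3 + \left(1210 + 3264\right)} = \frac{9}{-3 + 4474} = \frac{9}{4471} \approx 0.002013$)
$W{\left(p \right)} - \left(k{\left(-84,86 \right)} + V\right) = 6 - \left(-32 + \frac{9}{4471}\right) = 6 - - \frac{143063}{4471} = 6 + \frac{143063}{4471} = \frac{169889}{4471}$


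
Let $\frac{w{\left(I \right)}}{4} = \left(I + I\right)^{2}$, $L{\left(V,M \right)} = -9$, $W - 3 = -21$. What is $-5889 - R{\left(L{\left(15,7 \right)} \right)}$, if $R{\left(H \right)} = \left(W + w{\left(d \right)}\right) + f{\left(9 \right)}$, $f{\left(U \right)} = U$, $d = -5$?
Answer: $-6280$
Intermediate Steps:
$W = -18$ ($W = 3 - 21 = -18$)
$w{\left(I \right)} = 16 I^{2}$ ($w{\left(I \right)} = 4 \left(I + I\right)^{2} = 4 \left(2 I\right)^{2} = 4 \cdot 4 I^{2} = 16 I^{2}$)
$R{\left(H \right)} = 391$ ($R{\left(H \right)} = \left(-18 + 16 \left(-5\right)^{2}\right) + 9 = \left(-18 + 16 \cdot 25\right) + 9 = \left(-18 + 400\right) + 9 = 382 + 9 = 391$)
$-5889 - R{\left(L{\left(15,7 \right)} \right)} = -5889 - 391 = -6280$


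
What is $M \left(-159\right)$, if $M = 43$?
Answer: $-6837$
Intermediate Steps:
$M \left(-159\right) = 43 \left(-159\right) = -6837$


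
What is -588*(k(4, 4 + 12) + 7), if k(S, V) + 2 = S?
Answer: -5292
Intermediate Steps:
k(S, V) = -2 + S
-588*(k(4, 4 + 12) + 7) = -588*((-2 + 4) + 7) = -588*(2 + 7) = -588*9 = -5292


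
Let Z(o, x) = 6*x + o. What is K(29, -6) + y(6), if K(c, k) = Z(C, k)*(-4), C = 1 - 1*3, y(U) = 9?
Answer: 161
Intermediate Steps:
C = -2 (C = 1 - 3 = -2)
Z(o, x) = o + 6*x
K(c, k) = 8 - 24*k (K(c, k) = (-2 + 6*k)*(-4) = 8 - 24*k)
K(29, -6) + y(6) = (8 - 24*(-6)) + 9 = (8 + 144) + 9 = 152 + 9 = 161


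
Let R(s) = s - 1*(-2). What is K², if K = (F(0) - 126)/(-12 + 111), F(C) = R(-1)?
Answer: 15625/9801 ≈ 1.5942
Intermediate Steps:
R(s) = 2 + s (R(s) = s + 2 = 2 + s)
F(C) = 1 (F(C) = 2 - 1 = 1)
K = -125/99 (K = (1 - 126)/(-12 + 111) = -125/99 ≈ -1.2626)
K² = (-125/99)² = 15625/9801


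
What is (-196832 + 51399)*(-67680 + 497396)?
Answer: -62494887028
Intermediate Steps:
(-196832 + 51399)*(-67680 + 497396) = -145433*429716 = -62494887028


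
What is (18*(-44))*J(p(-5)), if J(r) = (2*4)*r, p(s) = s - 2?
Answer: 44352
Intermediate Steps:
p(s) = -2 + s
J(r) = 8*r
(18*(-44))*J(p(-5)) = (18*(-44))*(8*(-2 - 5)) = -6336*(-7) = -792*(-56) = 44352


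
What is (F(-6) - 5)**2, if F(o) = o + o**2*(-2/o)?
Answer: 1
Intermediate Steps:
F(o) = -o (F(o) = o - 2*o = -o)
(F(-6) - 5)**2 = (-1*(-6) - 5)**2 = (6 - 5)**2 = 1**2 = 1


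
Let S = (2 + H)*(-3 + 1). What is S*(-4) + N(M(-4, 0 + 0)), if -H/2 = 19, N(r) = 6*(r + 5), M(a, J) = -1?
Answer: -264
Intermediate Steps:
N(r) = 30 + 6*r (N(r) = 6*(5 + r) = 30 + 6*r)
H = -38 (H = -2*19 = -38)
S = 72 (S = (2 - 38)*(-3 + 1) = -36*(-2) = 72)
S*(-4) + N(M(-4, 0 + 0)) = 72*(-4) + (30 + 6*(-1)) = -288 + (30 - 6) = -288 + 24 = -264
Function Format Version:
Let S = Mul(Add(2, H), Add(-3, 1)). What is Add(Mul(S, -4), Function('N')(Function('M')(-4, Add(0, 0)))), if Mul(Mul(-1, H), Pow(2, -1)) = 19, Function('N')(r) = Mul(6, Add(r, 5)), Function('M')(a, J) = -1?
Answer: -264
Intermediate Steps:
Function('N')(r) = Add(30, Mul(6, r)) (Function('N')(r) = Mul(6, Add(5, r)) = Add(30, Mul(6, r)))
H = -38 (H = Mul(-2, 19) = -38)
S = 72 (S = Mul(Add(2, -38), Add(-3, 1)) = Mul(-36, -2) = 72)
Add(Mul(S, -4), Function('N')(Function('M')(-4, Add(0, 0)))) = Add(Mul(72, -4), Add(30, Mul(6, -1))) = Add(-288, Add(30, -6)) = Add(-288, 24) = -264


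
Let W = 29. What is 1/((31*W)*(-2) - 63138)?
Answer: -1/64936 ≈ -1.5400e-5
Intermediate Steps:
1/((31*W)*(-2) - 63138) = 1/((31*29)*(-2) - 63138) = 1/(899*(-2) - 63138) = 1/(-1798 - 63138) = 1/(-64936) = -1/64936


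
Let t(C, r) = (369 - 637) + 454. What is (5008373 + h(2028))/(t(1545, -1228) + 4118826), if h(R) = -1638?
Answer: 5006735/4119012 ≈ 1.2155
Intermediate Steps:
t(C, r) = 186 (t(C, r) = -268 + 454 = 186)
(5008373 + h(2028))/(t(1545, -1228) + 4118826) = (5008373 - 1638)/(186 + 4118826) = 5006735/4119012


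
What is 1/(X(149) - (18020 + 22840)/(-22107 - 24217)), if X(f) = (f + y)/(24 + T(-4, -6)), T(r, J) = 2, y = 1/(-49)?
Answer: 7377097/48777605 ≈ 0.15124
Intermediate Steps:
y = -1/49 ≈ -0.020408
X(f) = -1/1274 + f/26 (X(f) = (f - 1/49)/(24 + 2) = (-1/49 + f)/26 = (-1/49 + f)*(1/26) = -1/1274 + f/26)
1/(X(149) - (18020 + 22840)/(-22107 - 24217)) = 1/((-1/1274 + (1/26)*149) - (18020 + 22840)/(-22107 - 24217)) = 1/((-1/1274 + 149/26) - 40860/(-46324)) = 1/(3650/637 - 40860*(-1)/46324) = 1/(3650/637 - 1*(-10215/11581)) = 1/(3650/637 + 10215/11581) = 1/(48777605/7377097) = 7377097/48777605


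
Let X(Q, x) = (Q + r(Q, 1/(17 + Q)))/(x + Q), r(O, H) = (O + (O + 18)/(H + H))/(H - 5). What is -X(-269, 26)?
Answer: -8241173/306423 ≈ -26.895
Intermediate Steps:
r(O, H) = (O + (18 + O)/(2*H))/(-5 + H) (r(O, H) = (O + (18 + O)/((2*H)))/(-5 + H) = (O + (18 + O)*(1/(2*H)))/(-5 + H) = (O + (18 + O)/(2*H))/(-5 + H))
X(Q, x) = (Q + (17 + Q)*(9 + Q/2 + Q/(17 + Q))/(-5 + 1/(17 + Q)))/(Q + x) (X(Q, x) = (Q + (9 + Q/2 + Q/(17 + Q))/((1/(17 + Q))*(-5 + 1/(17 + Q))))/(x + Q) = (Q + (17 + Q)*(9 + Q/2 + Q/(17 + Q))/(-5 + 1/(17 + Q)))/(Q + x))
-X(-269, 26) = -(-269*(84 + 5*(-269)) - (17 - 269)*(2*(-269) + (17 - 269)*(18 - 269))/2)/((84 + 5*(-269))*(-269 + 26)) = -(-269*(84 - 1345) - ½*(-252)*(-538 - 252*(-251)))/((84 - 1345)*(-243)) = -(-1)*(-269*(-1261) - ½*(-252)*(-538 + 63252))/((-1261)*243) = -(-1)*(-1)*(339209 - ½*(-252)*62714)/(1261*243) = -(-1)*(-1)*(339209 + 7901964)/(1261*243) = -(-1)*(-1)*8241173/(1261*243) = -1*8241173/306423 = -8241173/306423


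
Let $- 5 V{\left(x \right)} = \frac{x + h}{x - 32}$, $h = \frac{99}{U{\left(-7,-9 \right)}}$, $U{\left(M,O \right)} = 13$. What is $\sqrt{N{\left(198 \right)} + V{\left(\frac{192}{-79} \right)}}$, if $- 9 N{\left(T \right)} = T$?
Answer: $\frac{i \sqrt{68673982}}{1768} \approx 4.6872 i$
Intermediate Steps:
$N{\left(T \right)} = - \frac{T}{9}$
$h = \frac{99}{13} \approx 7.6154$
$V{\left(x \right)} = - \frac{\frac{99}{13} + x}{5 \left(-32 + x\right)}$ ($V{\left(x \right)} = - \frac{\left(x + \frac{99}{13}\right) \frac{1}{x - 32}}{5} = - \frac{\left(\frac{99}{13} + x\right) \frac{1}{-32 + x}}{5} = - \frac{\frac{1}{-32 + x} \left(\frac{99}{13} + x\right)}{5} = - \frac{\frac{99}{13} + x}{5 \left(-32 + x\right)}$)
$\sqrt{N{\left(198 \right)} + V{\left(\frac{192}{-79} \right)}} = \sqrt{\left(- \frac{1}{9}\right) 198 + \frac{-99 - 13 \frac{192}{-79}}{65 \left(-32 + \frac{192}{-79}\right)}} = \sqrt{-22 + \frac{-99 - 13 \cdot 192 \left(- \frac{1}{79}\right)}{65 \left(-32 + 192 \left(- \frac{1}{79}\right)\right)}} = \sqrt{-22 + \frac{-99 - - \frac{2496}{79}}{65 \left(-32 - \frac{192}{79}\right)}} = \sqrt{-22 + \frac{-99 + \frac{2496}{79}}{65 \left(- \frac{2720}{79}\right)}} = \sqrt{-22 + \frac{1}{65} \left(- \frac{79}{2720}\right) \left(- \frac{5325}{79}\right)} = \sqrt{-22 + \frac{213}{7072}} = \sqrt{- \frac{155371}{7072}} = \frac{i \sqrt{68673982}}{1768}$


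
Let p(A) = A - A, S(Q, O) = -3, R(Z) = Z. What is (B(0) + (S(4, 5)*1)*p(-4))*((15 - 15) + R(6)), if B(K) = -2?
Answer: -12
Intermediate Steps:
p(A) = 0
(B(0) + (S(4, 5)*1)*p(-4))*((15 - 15) + R(6)) = (-2 - 3*1*0)*((15 - 15) + 6) = (-2 - 3*0)*(0 + 6) = (-2 + 0)*6 = -2*6 = -12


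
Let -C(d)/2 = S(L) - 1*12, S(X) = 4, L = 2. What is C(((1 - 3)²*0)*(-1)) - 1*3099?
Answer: -3083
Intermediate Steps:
C(d) = 16 (C(d) = -2*(4 - 1*12) = -2*(4 - 12) = -2*(-8) = 16)
C(((1 - 3)²*0)*(-1)) - 1*3099 = 16 - 1*3099 = 16 - 3099 = -3083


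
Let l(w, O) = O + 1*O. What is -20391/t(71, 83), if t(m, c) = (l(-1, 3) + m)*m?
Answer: -2913/781 ≈ -3.7298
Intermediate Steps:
l(w, O) = 2*O (l(w, O) = O + O = 2*O)
t(m, c) = m*(6 + m) (t(m, c) = (2*3 + m)*m = (6 + m)*m = m*(6 + m))
-20391/t(71, 83) = -20391*1/(71*(6 + 71)) = -20391/(71*77) = -20391/5467 = -20391*1/5467 = -2913/781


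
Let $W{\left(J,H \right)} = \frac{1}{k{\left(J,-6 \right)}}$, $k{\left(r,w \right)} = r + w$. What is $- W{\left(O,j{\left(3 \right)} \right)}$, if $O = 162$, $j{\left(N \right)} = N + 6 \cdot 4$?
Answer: $- \frac{1}{156} \approx -0.0064103$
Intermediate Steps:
$j{\left(N \right)} = 24 + N$ ($j{\left(N \right)} = N + 24 = 24 + N$)
$W{\left(J,H \right)} = \frac{1}{-6 + J}$ ($W{\left(J,H \right)} = \frac{1}{J - 6} = \frac{1}{-6 + J}$)
$- W{\left(O,j{\left(3 \right)} \right)} = - \frac{1}{-6 + 162} = - \frac{1}{156}$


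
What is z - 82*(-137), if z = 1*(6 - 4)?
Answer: 11236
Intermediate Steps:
z = 2 (z = 1*2 = 2)
z - 82*(-137) = 2 - 82*(-137) = 2 + 11234 = 11236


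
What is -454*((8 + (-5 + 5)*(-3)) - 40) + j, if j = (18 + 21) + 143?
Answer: 14710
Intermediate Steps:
j = 182 (j = 39 + 143 = 182)
-454*((8 + (-5 + 5)*(-3)) - 40) + j = -454*((8 + (-5 + 5)*(-3)) - 40) + 182 = -454*((8 + 0*(-3)) - 40) + 182 = -454*((8 + 0) - 40) + 182 = -454*(8 - 40) + 182 = -454*(-32) + 182 = 14528 + 182 = 14710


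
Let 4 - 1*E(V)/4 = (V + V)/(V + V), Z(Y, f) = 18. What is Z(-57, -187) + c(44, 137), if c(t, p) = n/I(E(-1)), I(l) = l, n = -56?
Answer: 40/3 ≈ 13.333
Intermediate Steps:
E(V) = 12 (E(V) = 16 - 4*(V + V)/(V + V) = 16 - 4*2*V/(2*V) = 16 - 4*2*V*1/(2*V) = 16 - 4*1 = 16 - 4 = 12)
c(t, p) = -14/3 (c(t, p) = -56/12 = -56*1/12 = -14/3)
Z(-57, -187) + c(44, 137) = 18 - 14/3 = 40/3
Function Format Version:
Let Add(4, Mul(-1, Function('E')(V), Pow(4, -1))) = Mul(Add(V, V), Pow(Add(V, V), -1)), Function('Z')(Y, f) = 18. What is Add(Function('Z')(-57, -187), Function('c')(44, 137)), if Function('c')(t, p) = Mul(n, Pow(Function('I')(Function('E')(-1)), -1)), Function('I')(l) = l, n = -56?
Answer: Rational(40, 3) ≈ 13.333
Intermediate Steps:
Function('E')(V) = 12 (Function('E')(V) = Add(16, Mul(-4, Mul(Add(V, V), Pow(Add(V, V), -1)))) = Add(16, Mul(-4, Mul(Mul(2, V), Pow(Mul(2, V), -1)))) = Add(16, Mul(-4, Mul(Mul(2, V), Mul(Rational(1, 2), Pow(V, -1))))) = Add(16, Mul(-4, 1)) = Add(16, -4) = 12)
Function('c')(t, p) = Rational(-14, 3) (Function('c')(t, p) = Mul(-56, Pow(12, -1)) = Mul(-56, Rational(1, 12)) = Rational(-14, 3))
Add(Function('Z')(-57, -187), Function('c')(44, 137)) = Add(18, Rational(-14, 3)) = Rational(40, 3)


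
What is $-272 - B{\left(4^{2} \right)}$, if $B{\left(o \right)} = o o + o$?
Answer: $-544$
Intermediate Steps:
$B{\left(o \right)} = o + o^{2}$ ($B{\left(o \right)} = o^{2} + o = o + o^{2}$)
$-272 - B{\left(4^{2} \right)} = -272 - 4^{2} \left(1 + 4^{2}\right) = -272 - 16 \left(1 + 16\right) = -272 - 16 \cdot 17 = -272 - 272 = -544$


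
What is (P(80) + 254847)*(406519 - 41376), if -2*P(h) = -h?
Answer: 93070203841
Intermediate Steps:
P(h) = h/2 (P(h) = -(-1)*h/2 = h/2)
(P(80) + 254847)*(406519 - 41376) = ((½)*80 + 254847)*(406519 - 41376) = (40 + 254847)*365143 = 254887*365143 = 93070203841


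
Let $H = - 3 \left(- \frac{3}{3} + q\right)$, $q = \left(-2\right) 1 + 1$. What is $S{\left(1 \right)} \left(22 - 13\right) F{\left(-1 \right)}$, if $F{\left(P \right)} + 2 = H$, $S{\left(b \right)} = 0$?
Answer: $0$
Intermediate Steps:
$q = -1$ ($q = -2 + 1 = -1$)
$H = 6$ ($H = - 3 \left(- \frac{3}{3} - 1\right) = - 3 \left(\left(-3\right) \frac{1}{3} - 1\right) = - 3 \left(-1 - 1\right) = \left(-3\right) \left(-2\right) = 6$)
$F{\left(P \right)} = 4$ ($F{\left(P \right)} = -2 + 6 = 4$)
$S{\left(1 \right)} \left(22 - 13\right) F{\left(-1 \right)} = 0 \left(22 - 13\right) 4 = 0 \cdot 9 \cdot 4 = 0 \cdot 4 = 0$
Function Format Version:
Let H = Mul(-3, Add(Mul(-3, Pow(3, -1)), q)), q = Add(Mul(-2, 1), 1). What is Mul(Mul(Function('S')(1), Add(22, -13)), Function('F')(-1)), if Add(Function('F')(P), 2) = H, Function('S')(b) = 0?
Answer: 0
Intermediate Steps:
q = -1 (q = Add(-2, 1) = -1)
H = 6 (H = Mul(-3, Add(Mul(-3, Pow(3, -1)), -1)) = Mul(-3, Add(Mul(-3, Rational(1, 3)), -1)) = Mul(-3, Add(-1, -1)) = Mul(-3, -2) = 6)
Function('F')(P) = 4 (Function('F')(P) = Add(-2, 6) = 4)
Mul(Mul(Function('S')(1), Add(22, -13)), Function('F')(-1)) = Mul(Mul(0, Add(22, -13)), 4) = Mul(Mul(0, 9), 4) = Mul(0, 4) = 0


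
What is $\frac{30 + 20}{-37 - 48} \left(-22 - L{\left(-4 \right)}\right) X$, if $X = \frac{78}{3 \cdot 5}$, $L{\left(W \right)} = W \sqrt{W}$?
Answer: $\frac{1144}{17} - \frac{416 i}{17} \approx 67.294 - 24.471 i$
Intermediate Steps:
$L{\left(W \right)} = W^{\frac{3}{2}}$
$X = \frac{26}{5}$ ($X = \frac{78}{15} = 78 \cdot \frac{1}{15} = \frac{26}{5} \approx 5.2$)
$\frac{30 + 20}{-37 - 48} \left(-22 - L{\left(-4 \right)}\right) X = \frac{30 + 20}{-37 - 48} \left(-22 - \left(-4\right)^{\frac{3}{2}}\right) \frac{26}{5} = \frac{50}{-85} \left(-22 - - 8 i\right) \frac{26}{5} = 50 \left(- \frac{1}{85}\right) \left(-22 + 8 i\right) \frac{26}{5} = - \frac{10 \left(-22 + 8 i\right)}{17} \cdot \frac{26}{5} = \left(\frac{220}{17} - \frac{80 i}{17}\right) \frac{26}{5} = \frac{1144}{17} - \frac{416 i}{17}$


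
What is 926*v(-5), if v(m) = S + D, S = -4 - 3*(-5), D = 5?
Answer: 14816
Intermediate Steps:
S = 11 (S = -4 + 15 = 11)
v(m) = 16 (v(m) = 11 + 5 = 16)
926*v(-5) = 926*16 = 14816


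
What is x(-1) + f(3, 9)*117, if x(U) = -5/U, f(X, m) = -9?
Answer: -1048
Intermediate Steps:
x(-1) + f(3, 9)*117 = -5/(-1) - 9*117 = -5*(-1) - 1053 = 5 - 1053 = -1048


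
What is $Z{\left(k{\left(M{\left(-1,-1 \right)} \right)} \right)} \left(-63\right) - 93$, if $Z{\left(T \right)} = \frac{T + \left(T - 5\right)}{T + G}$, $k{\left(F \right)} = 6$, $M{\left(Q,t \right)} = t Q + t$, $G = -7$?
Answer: $348$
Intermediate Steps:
$M{\left(Q,t \right)} = t + Q t$ ($M{\left(Q,t \right)} = Q t + t = t + Q t$)
$Z{\left(T \right)} = \frac{-5 + 2 T}{-7 + T}$ ($Z{\left(T \right)} = \frac{T + \left(T - 5\right)}{T - 7} = \frac{T + \left(T - 5\right)}{-7 + T} = \frac{T + \left(-5 + T\right)}{-7 + T} = \frac{-5 + 2 T}{-7 + T}$)
$Z{\left(k{\left(M{\left(-1,-1 \right)} \right)} \right)} \left(-63\right) - 93 = \frac{-5 + 2 \cdot 6}{-7 + 6} \left(-63\right) - 93 = \frac{-5 + 12}{-1} \left(-63\right) - 93 = \left(-1\right) 7 \left(-63\right) - 93 = \left(-7\right) \left(-63\right) - 93 = 441 - 93 = 348$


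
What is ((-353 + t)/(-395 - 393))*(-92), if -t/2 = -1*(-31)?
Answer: -9545/197 ≈ -48.452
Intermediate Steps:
t = -62 (t = -(-2)*(-31) = -2*31 = -62)
((-353 + t)/(-395 - 393))*(-92) = ((-353 - 62)/(-395 - 393))*(-92) = -415/(-788)*(-92) = -415*(-1/788)*(-92) = (415/788)*(-92) = -9545/197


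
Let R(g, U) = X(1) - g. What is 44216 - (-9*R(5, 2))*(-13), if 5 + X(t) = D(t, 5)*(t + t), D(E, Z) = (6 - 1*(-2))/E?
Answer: 43514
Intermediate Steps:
D(E, Z) = 8/E (D(E, Z) = (6 + 2)/E = 8/E)
X(t) = 11 (X(t) = -5 + (8/t)*(t + t) = -5 + (8/t)*(2*t) = -5 + 16 = 11)
R(g, U) = 11 - g
44216 - (-9*R(5, 2))*(-13) = 44216 - (-9*(11 - 1*5))*(-13) = 44216 - (-9*(11 - 5))*(-13) = 44216 - (-9*6)*(-13) = 44216 - (-54)*(-13) = 44216 - 1*702 = 44216 - 702 = 43514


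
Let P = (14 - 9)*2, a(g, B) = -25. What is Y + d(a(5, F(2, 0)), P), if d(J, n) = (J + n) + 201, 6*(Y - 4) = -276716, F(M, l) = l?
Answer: -137788/3 ≈ -45929.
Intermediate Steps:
Y = -138346/3 (Y = 4 + (1/6)*(-276716) = 4 - 138358/3 = -138346/3 ≈ -46115.)
P = 10 (P = 5*2 = 10)
d(J, n) = 201 + J + n
Y + d(a(5, F(2, 0)), P) = -138346/3 + (201 - 25 + 10) = -138346/3 + 186 = -137788/3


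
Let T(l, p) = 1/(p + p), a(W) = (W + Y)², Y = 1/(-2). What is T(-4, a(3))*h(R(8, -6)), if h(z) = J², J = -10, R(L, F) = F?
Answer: 8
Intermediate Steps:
Y = -½ ≈ -0.50000
a(W) = (-½ + W)² (a(W) = (W - ½)² = (-½ + W)²)
T(l, p) = 1/(2*p)
h(z) = 100 (h(z) = (-10)² = 100)
T(-4, a(3))*h(R(8, -6)) = (1/(2*(((-1 + 2*3)²/4))))*100 = (1/(2*(((-1 + 6)²/4))))*100 = (1/(2*(((¼)*5²))))*100 = (1/(2*(((¼)*25))))*100 = (1/(2*(25/4)))*100 = ((½)*(4/25))*100 = (2/25)*100 = 8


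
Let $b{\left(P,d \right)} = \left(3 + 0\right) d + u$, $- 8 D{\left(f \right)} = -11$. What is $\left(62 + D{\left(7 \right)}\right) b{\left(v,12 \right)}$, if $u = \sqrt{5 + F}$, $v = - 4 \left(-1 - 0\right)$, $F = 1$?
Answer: $\frac{4563}{2} + \frac{507 \sqrt{6}}{8} \approx 2436.7$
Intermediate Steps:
$D{\left(f \right)} = \frac{11}{8}$ ($D{\left(f \right)} = \left(- \frac{1}{8}\right) \left(-11\right) = \frac{11}{8}$)
$v = 4$ ($v = - 4 \left(-1 + 0\right) = \left(-4\right) \left(-1\right) = 4$)
$u = \sqrt{6}$ ($u = \sqrt{5 + 1} = \sqrt{6} \approx 2.4495$)
$b{\left(P,d \right)} = \sqrt{6} + 3 d$ ($b{\left(P,d \right)} = \left(3 + 0\right) d + \sqrt{6} = 3 d + \sqrt{6} = \sqrt{6} + 3 d$)
$\left(62 + D{\left(7 \right)}\right) b{\left(v,12 \right)} = \left(62 + \frac{11}{8}\right) \left(\sqrt{6} + 3 \cdot 12\right) = \frac{507 \left(\sqrt{6} + 36\right)}{8} = \frac{507 \left(36 + \sqrt{6}\right)}{8} = \frac{4563}{2} + \frac{507 \sqrt{6}}{8}$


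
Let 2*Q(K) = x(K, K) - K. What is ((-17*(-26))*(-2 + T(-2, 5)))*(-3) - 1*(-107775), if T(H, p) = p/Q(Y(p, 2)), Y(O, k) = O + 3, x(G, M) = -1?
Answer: 335701/3 ≈ 1.1190e+5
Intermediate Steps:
Y(O, k) = 3 + O
Q(K) = -1/2 - K/2 (Q(K) = (-1 - K)/2 = -1/2 - K/2)
T(H, p) = p/(-2 - p/2) (T(H, p) = p/(-1/2 - (3 + p)/2) = p/(-1/2 + (-3/2 - p/2)) = p/(-2 - p/2))
((-17*(-26))*(-2 + T(-2, 5)))*(-3) - 1*(-107775) = ((-17*(-26))*(-2 - 2*5/(4 + 5)))*(-3) - 1*(-107775) = (442*(-2 - 2*5/9))*(-3) + 107775 = (442*(-2 - 2*5*1/9))*(-3) + 107775 = (442*(-2 - 10/9))*(-3) + 107775 = (442*(-28/9))*(-3) + 107775 = -12376/9*(-3) + 107775 = 12376/3 + 107775 = 335701/3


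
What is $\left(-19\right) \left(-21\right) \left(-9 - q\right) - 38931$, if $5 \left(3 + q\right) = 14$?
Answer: $- \frac{212211}{5} \approx -42442.0$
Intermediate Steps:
$q = - \frac{1}{5}$ ($q = -3 + \frac{1}{5} \cdot 14 = -3 + \frac{14}{5} = - \frac{1}{5} \approx -0.2$)
$\left(-19\right) \left(-21\right) \left(-9 - q\right) - 38931 = \left(-19\right) \left(-21\right) \left(-9 - - \frac{1}{5}\right) - 38931 = 399 \left(-9 + \frac{1}{5}\right) - 38931 = 399 \left(- \frac{44}{5}\right) - 38931 = - \frac{17556}{5} - 38931 = - \frac{212211}{5}$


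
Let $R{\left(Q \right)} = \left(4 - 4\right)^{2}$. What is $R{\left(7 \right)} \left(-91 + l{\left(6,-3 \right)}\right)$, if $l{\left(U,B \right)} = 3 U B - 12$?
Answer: $0$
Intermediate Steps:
$l{\left(U,B \right)} = -12 + 3 B U$ ($l{\left(U,B \right)} = 3 B U - 12 = -12 + 3 B U$)
$R{\left(Q \right)} = 0$ ($R{\left(Q \right)} = 0^{2} = 0$)
$R{\left(7 \right)} \left(-91 + l{\left(6,-3 \right)}\right) = 0 \left(-91 + \left(-12 + 3 \left(-3\right) 6\right)\right) = 0 \left(-91 - 66\right) = 0 \left(-157\right) = 0$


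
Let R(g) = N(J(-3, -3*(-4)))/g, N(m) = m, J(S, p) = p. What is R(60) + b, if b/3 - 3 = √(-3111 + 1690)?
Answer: 46/5 + 21*I*√29 ≈ 9.2 + 113.09*I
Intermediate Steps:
R(g) = 12/g (R(g) = (-3*(-4))/g = 12/g)
b = 9 + 21*I*√29 (b = 9 + 3*√(-3111 + 1690) = 9 + 3*√(-1421) = 9 + 3*(7*I*√29) = 9 + 21*I*√29 ≈ 9.0 + 113.09*I)
R(60) + b = 12/60 + (9 + 21*I*√29) = 12*(1/60) + (9 + 21*I*√29) = ⅕ + (9 + 21*I*√29) = 46/5 + 21*I*√29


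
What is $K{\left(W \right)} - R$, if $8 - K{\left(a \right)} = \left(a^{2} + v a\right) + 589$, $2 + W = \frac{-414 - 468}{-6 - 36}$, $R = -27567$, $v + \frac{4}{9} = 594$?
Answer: $\frac{138127}{9} \approx 15347.0$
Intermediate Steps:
$v = \frac{5342}{9}$ ($v = - \frac{4}{9} + 594 = \frac{5342}{9} \approx 593.56$)
$W = 19$ ($W = -2 + \frac{-414 - 468}{-6 - 36} = -2 - \frac{882}{-42} = -2 - -21 = -2 + 21 = 19$)
$K{\left(a \right)} = -581 - a^{2} - \frac{5342 a}{9}$ ($K{\left(a \right)} = 8 - \left(\left(a^{2} + \frac{5342 a}{9}\right) + 589\right) = 8 - \left(589 + a^{2} + \frac{5342 a}{9}\right) = -581 - a^{2} - \frac{5342 a}{9}$)
$K{\left(W \right)} - R = \left(-581 - 19^{2} - \frac{101498}{9}\right) - -27567 = \left(-581 - 361 - \frac{101498}{9}\right) + 27567 = - \frac{109976}{9} + 27567 = \frac{138127}{9}$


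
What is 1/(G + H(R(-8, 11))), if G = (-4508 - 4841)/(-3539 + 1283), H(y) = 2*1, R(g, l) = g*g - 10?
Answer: 2256/13861 ≈ 0.16276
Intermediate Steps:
R(g, l) = -10 + g**2 (R(g, l) = g**2 - 10 = -10 + g**2)
H(y) = 2
G = 9349/2256 (G = -9349/(-2256) = -9349*(-1/2256) = 9349/2256 ≈ 4.1441)
1/(G + H(R(-8, 11))) = 1/(9349/2256 + 2) = 1/(13861/2256) = 2256/13861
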